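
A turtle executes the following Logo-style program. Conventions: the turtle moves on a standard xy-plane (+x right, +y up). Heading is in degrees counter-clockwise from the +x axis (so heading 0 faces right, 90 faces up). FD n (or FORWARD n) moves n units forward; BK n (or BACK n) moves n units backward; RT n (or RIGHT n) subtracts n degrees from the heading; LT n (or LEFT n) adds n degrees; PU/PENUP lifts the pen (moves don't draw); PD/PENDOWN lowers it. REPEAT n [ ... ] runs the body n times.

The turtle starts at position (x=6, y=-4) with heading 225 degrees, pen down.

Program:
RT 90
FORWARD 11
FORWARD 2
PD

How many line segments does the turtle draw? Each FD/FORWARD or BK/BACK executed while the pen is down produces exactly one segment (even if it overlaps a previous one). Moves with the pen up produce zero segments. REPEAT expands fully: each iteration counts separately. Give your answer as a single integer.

Answer: 2

Derivation:
Executing turtle program step by step:
Start: pos=(6,-4), heading=225, pen down
RT 90: heading 225 -> 135
FD 11: (6,-4) -> (-1.778,3.778) [heading=135, draw]
FD 2: (-1.778,3.778) -> (-3.192,5.192) [heading=135, draw]
PD: pen down
Final: pos=(-3.192,5.192), heading=135, 2 segment(s) drawn
Segments drawn: 2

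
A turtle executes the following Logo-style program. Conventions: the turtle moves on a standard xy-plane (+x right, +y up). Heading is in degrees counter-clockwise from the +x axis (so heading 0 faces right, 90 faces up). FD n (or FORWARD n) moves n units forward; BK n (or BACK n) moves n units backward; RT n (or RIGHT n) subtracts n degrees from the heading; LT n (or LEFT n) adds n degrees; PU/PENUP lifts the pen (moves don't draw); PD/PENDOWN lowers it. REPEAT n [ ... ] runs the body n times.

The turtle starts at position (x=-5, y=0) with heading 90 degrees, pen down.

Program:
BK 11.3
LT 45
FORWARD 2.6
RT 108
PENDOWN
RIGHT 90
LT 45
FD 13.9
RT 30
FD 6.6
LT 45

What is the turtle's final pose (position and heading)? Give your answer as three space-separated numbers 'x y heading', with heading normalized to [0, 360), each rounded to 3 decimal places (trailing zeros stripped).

Answer: 10.797 -18.662 357

Derivation:
Executing turtle program step by step:
Start: pos=(-5,0), heading=90, pen down
BK 11.3: (-5,0) -> (-5,-11.3) [heading=90, draw]
LT 45: heading 90 -> 135
FD 2.6: (-5,-11.3) -> (-6.838,-9.462) [heading=135, draw]
RT 108: heading 135 -> 27
PD: pen down
RT 90: heading 27 -> 297
LT 45: heading 297 -> 342
FD 13.9: (-6.838,-9.462) -> (6.381,-13.757) [heading=342, draw]
RT 30: heading 342 -> 312
FD 6.6: (6.381,-13.757) -> (10.797,-18.662) [heading=312, draw]
LT 45: heading 312 -> 357
Final: pos=(10.797,-18.662), heading=357, 4 segment(s) drawn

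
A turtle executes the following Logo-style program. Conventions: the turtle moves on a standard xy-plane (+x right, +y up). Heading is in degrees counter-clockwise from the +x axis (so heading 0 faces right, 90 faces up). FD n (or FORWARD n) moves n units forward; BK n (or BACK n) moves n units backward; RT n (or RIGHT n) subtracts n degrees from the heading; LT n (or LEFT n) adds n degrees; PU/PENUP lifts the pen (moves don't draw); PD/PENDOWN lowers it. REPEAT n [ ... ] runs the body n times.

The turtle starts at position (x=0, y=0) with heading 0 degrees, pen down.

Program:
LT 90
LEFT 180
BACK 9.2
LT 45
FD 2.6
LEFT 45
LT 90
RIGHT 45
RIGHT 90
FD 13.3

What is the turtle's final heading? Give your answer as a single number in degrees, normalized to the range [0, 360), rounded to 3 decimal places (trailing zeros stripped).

Answer: 315

Derivation:
Executing turtle program step by step:
Start: pos=(0,0), heading=0, pen down
LT 90: heading 0 -> 90
LT 180: heading 90 -> 270
BK 9.2: (0,0) -> (0,9.2) [heading=270, draw]
LT 45: heading 270 -> 315
FD 2.6: (0,9.2) -> (1.838,7.362) [heading=315, draw]
LT 45: heading 315 -> 0
LT 90: heading 0 -> 90
RT 45: heading 90 -> 45
RT 90: heading 45 -> 315
FD 13.3: (1.838,7.362) -> (11.243,-2.043) [heading=315, draw]
Final: pos=(11.243,-2.043), heading=315, 3 segment(s) drawn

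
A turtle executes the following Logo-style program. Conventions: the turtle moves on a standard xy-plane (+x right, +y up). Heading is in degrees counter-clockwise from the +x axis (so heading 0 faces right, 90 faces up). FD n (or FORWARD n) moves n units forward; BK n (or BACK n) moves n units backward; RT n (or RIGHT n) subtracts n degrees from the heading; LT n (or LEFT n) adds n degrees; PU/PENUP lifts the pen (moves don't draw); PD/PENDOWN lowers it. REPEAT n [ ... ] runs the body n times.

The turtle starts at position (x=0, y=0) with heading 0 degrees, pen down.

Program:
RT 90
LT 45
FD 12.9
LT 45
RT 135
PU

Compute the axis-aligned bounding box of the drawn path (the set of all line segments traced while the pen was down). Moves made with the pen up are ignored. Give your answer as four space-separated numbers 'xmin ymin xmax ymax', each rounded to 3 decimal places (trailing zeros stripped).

Answer: 0 -9.122 9.122 0

Derivation:
Executing turtle program step by step:
Start: pos=(0,0), heading=0, pen down
RT 90: heading 0 -> 270
LT 45: heading 270 -> 315
FD 12.9: (0,0) -> (9.122,-9.122) [heading=315, draw]
LT 45: heading 315 -> 0
RT 135: heading 0 -> 225
PU: pen up
Final: pos=(9.122,-9.122), heading=225, 1 segment(s) drawn

Segment endpoints: x in {0, 9.122}, y in {-9.122, 0}
xmin=0, ymin=-9.122, xmax=9.122, ymax=0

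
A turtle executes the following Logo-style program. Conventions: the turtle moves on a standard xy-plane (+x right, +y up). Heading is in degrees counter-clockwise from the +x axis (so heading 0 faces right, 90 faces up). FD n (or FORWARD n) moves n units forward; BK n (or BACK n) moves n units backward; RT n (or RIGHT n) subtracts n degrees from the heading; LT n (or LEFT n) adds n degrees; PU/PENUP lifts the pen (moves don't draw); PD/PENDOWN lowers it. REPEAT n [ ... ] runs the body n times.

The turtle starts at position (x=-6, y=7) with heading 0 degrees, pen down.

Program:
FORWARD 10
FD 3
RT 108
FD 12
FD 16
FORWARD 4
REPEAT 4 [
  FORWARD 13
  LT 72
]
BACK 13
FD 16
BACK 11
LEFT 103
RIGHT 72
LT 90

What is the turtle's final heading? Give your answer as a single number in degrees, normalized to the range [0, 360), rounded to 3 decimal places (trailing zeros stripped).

Answer: 301

Derivation:
Executing turtle program step by step:
Start: pos=(-6,7), heading=0, pen down
FD 10: (-6,7) -> (4,7) [heading=0, draw]
FD 3: (4,7) -> (7,7) [heading=0, draw]
RT 108: heading 0 -> 252
FD 12: (7,7) -> (3.292,-4.413) [heading=252, draw]
FD 16: (3.292,-4.413) -> (-1.652,-19.63) [heading=252, draw]
FD 4: (-1.652,-19.63) -> (-2.889,-23.434) [heading=252, draw]
REPEAT 4 [
  -- iteration 1/4 --
  FD 13: (-2.889,-23.434) -> (-6.906,-35.798) [heading=252, draw]
  LT 72: heading 252 -> 324
  -- iteration 2/4 --
  FD 13: (-6.906,-35.798) -> (3.611,-43.439) [heading=324, draw]
  LT 72: heading 324 -> 36
  -- iteration 3/4 --
  FD 13: (3.611,-43.439) -> (14.129,-35.798) [heading=36, draw]
  LT 72: heading 36 -> 108
  -- iteration 4/4 --
  FD 13: (14.129,-35.798) -> (10.111,-23.434) [heading=108, draw]
  LT 72: heading 108 -> 180
]
BK 13: (10.111,-23.434) -> (23.111,-23.434) [heading=180, draw]
FD 16: (23.111,-23.434) -> (7.111,-23.434) [heading=180, draw]
BK 11: (7.111,-23.434) -> (18.111,-23.434) [heading=180, draw]
LT 103: heading 180 -> 283
RT 72: heading 283 -> 211
LT 90: heading 211 -> 301
Final: pos=(18.111,-23.434), heading=301, 12 segment(s) drawn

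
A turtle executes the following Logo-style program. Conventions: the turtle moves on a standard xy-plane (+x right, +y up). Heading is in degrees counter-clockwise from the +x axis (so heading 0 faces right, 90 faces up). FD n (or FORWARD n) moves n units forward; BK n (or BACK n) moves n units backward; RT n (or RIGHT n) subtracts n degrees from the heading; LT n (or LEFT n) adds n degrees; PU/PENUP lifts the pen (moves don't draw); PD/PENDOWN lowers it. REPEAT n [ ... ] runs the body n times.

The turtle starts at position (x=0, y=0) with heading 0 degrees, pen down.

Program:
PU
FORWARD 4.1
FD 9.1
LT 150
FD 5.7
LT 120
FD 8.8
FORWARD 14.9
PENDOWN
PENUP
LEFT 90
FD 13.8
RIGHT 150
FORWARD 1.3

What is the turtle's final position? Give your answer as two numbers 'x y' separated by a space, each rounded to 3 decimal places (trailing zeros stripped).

Answer: 20.938 -21.5

Derivation:
Executing turtle program step by step:
Start: pos=(0,0), heading=0, pen down
PU: pen up
FD 4.1: (0,0) -> (4.1,0) [heading=0, move]
FD 9.1: (4.1,0) -> (13.2,0) [heading=0, move]
LT 150: heading 0 -> 150
FD 5.7: (13.2,0) -> (8.264,2.85) [heading=150, move]
LT 120: heading 150 -> 270
FD 8.8: (8.264,2.85) -> (8.264,-5.95) [heading=270, move]
FD 14.9: (8.264,-5.95) -> (8.264,-20.85) [heading=270, move]
PD: pen down
PU: pen up
LT 90: heading 270 -> 0
FD 13.8: (8.264,-20.85) -> (22.064,-20.85) [heading=0, move]
RT 150: heading 0 -> 210
FD 1.3: (22.064,-20.85) -> (20.938,-21.5) [heading=210, move]
Final: pos=(20.938,-21.5), heading=210, 0 segment(s) drawn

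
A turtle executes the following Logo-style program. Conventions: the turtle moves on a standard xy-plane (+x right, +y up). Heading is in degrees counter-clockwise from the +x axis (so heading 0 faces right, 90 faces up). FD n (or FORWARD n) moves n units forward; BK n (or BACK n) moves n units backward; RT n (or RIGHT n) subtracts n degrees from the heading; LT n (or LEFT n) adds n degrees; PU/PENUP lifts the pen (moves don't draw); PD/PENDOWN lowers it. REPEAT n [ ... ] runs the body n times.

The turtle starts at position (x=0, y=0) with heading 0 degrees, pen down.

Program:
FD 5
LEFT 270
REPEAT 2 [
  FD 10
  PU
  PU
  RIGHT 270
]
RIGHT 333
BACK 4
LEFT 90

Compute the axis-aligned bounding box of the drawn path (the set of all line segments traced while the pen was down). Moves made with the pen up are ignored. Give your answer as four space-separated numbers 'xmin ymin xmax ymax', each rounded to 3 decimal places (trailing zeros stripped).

Executing turtle program step by step:
Start: pos=(0,0), heading=0, pen down
FD 5: (0,0) -> (5,0) [heading=0, draw]
LT 270: heading 0 -> 270
REPEAT 2 [
  -- iteration 1/2 --
  FD 10: (5,0) -> (5,-10) [heading=270, draw]
  PU: pen up
  PU: pen up
  RT 270: heading 270 -> 0
  -- iteration 2/2 --
  FD 10: (5,-10) -> (15,-10) [heading=0, move]
  PU: pen up
  PU: pen up
  RT 270: heading 0 -> 90
]
RT 333: heading 90 -> 117
BK 4: (15,-10) -> (16.816,-13.564) [heading=117, move]
LT 90: heading 117 -> 207
Final: pos=(16.816,-13.564), heading=207, 2 segment(s) drawn

Segment endpoints: x in {0, 5, 5}, y in {-10, 0}
xmin=0, ymin=-10, xmax=5, ymax=0

Answer: 0 -10 5 0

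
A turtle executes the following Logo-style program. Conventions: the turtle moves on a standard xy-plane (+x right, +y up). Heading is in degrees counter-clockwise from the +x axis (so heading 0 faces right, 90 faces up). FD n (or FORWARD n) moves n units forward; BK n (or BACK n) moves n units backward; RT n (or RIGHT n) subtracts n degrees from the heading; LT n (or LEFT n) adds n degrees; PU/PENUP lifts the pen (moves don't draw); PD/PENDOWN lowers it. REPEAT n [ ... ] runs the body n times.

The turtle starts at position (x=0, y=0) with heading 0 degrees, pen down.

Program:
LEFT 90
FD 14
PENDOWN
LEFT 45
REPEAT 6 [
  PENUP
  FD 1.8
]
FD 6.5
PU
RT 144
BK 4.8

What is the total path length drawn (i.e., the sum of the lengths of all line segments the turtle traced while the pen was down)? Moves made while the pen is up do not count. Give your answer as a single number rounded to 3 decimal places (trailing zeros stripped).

Answer: 14

Derivation:
Executing turtle program step by step:
Start: pos=(0,0), heading=0, pen down
LT 90: heading 0 -> 90
FD 14: (0,0) -> (0,14) [heading=90, draw]
PD: pen down
LT 45: heading 90 -> 135
REPEAT 6 [
  -- iteration 1/6 --
  PU: pen up
  FD 1.8: (0,14) -> (-1.273,15.273) [heading=135, move]
  -- iteration 2/6 --
  PU: pen up
  FD 1.8: (-1.273,15.273) -> (-2.546,16.546) [heading=135, move]
  -- iteration 3/6 --
  PU: pen up
  FD 1.8: (-2.546,16.546) -> (-3.818,17.818) [heading=135, move]
  -- iteration 4/6 --
  PU: pen up
  FD 1.8: (-3.818,17.818) -> (-5.091,19.091) [heading=135, move]
  -- iteration 5/6 --
  PU: pen up
  FD 1.8: (-5.091,19.091) -> (-6.364,20.364) [heading=135, move]
  -- iteration 6/6 --
  PU: pen up
  FD 1.8: (-6.364,20.364) -> (-7.637,21.637) [heading=135, move]
]
FD 6.5: (-7.637,21.637) -> (-12.233,26.233) [heading=135, move]
PU: pen up
RT 144: heading 135 -> 351
BK 4.8: (-12.233,26.233) -> (-16.974,26.984) [heading=351, move]
Final: pos=(-16.974,26.984), heading=351, 1 segment(s) drawn

Segment lengths:
  seg 1: (0,0) -> (0,14), length = 14
Total = 14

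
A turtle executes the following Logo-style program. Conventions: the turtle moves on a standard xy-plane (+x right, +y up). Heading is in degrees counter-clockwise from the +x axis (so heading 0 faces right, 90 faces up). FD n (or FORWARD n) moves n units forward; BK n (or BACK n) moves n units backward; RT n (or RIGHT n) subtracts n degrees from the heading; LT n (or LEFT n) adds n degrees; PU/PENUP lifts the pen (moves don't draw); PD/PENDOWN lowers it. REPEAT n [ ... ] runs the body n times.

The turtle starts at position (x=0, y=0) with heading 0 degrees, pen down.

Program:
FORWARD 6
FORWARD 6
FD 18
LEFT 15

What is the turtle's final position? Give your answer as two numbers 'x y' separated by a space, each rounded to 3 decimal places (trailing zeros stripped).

Executing turtle program step by step:
Start: pos=(0,0), heading=0, pen down
FD 6: (0,0) -> (6,0) [heading=0, draw]
FD 6: (6,0) -> (12,0) [heading=0, draw]
FD 18: (12,0) -> (30,0) [heading=0, draw]
LT 15: heading 0 -> 15
Final: pos=(30,0), heading=15, 3 segment(s) drawn

Answer: 30 0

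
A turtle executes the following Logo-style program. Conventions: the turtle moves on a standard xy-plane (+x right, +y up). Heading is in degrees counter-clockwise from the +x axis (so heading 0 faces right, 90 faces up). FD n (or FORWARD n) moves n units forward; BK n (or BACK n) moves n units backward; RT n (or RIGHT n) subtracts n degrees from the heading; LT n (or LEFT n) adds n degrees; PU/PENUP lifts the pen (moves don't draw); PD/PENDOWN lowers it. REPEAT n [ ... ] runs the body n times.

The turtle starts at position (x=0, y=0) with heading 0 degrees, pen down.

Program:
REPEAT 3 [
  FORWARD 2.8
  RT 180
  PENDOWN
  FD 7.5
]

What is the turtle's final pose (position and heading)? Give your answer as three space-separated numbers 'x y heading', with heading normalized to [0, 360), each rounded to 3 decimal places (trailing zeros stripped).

Executing turtle program step by step:
Start: pos=(0,0), heading=0, pen down
REPEAT 3 [
  -- iteration 1/3 --
  FD 2.8: (0,0) -> (2.8,0) [heading=0, draw]
  RT 180: heading 0 -> 180
  PD: pen down
  FD 7.5: (2.8,0) -> (-4.7,0) [heading=180, draw]
  -- iteration 2/3 --
  FD 2.8: (-4.7,0) -> (-7.5,0) [heading=180, draw]
  RT 180: heading 180 -> 0
  PD: pen down
  FD 7.5: (-7.5,0) -> (0,0) [heading=0, draw]
  -- iteration 3/3 --
  FD 2.8: (0,0) -> (2.8,0) [heading=0, draw]
  RT 180: heading 0 -> 180
  PD: pen down
  FD 7.5: (2.8,0) -> (-4.7,0) [heading=180, draw]
]
Final: pos=(-4.7,0), heading=180, 6 segment(s) drawn

Answer: -4.7 0 180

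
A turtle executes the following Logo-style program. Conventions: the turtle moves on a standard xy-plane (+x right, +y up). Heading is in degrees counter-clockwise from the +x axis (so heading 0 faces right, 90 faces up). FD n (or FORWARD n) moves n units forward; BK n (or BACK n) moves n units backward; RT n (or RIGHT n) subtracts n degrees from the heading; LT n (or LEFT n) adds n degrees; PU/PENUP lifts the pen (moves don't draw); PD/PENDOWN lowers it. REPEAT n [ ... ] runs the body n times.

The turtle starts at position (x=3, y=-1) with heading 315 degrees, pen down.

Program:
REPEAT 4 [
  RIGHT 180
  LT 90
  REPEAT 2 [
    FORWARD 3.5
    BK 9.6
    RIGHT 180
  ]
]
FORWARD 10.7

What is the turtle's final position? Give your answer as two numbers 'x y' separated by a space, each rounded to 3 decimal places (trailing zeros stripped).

Answer: 10.566 -8.566

Derivation:
Executing turtle program step by step:
Start: pos=(3,-1), heading=315, pen down
REPEAT 4 [
  -- iteration 1/4 --
  RT 180: heading 315 -> 135
  LT 90: heading 135 -> 225
  REPEAT 2 [
    -- iteration 1/2 --
    FD 3.5: (3,-1) -> (0.525,-3.475) [heading=225, draw]
    BK 9.6: (0.525,-3.475) -> (7.313,3.313) [heading=225, draw]
    RT 180: heading 225 -> 45
    -- iteration 2/2 --
    FD 3.5: (7.313,3.313) -> (9.788,5.788) [heading=45, draw]
    BK 9.6: (9.788,5.788) -> (3,-1) [heading=45, draw]
    RT 180: heading 45 -> 225
  ]
  -- iteration 2/4 --
  RT 180: heading 225 -> 45
  LT 90: heading 45 -> 135
  REPEAT 2 [
    -- iteration 1/2 --
    FD 3.5: (3,-1) -> (0.525,1.475) [heading=135, draw]
    BK 9.6: (0.525,1.475) -> (7.313,-5.313) [heading=135, draw]
    RT 180: heading 135 -> 315
    -- iteration 2/2 --
    FD 3.5: (7.313,-5.313) -> (9.788,-7.788) [heading=315, draw]
    BK 9.6: (9.788,-7.788) -> (3,-1) [heading=315, draw]
    RT 180: heading 315 -> 135
  ]
  -- iteration 3/4 --
  RT 180: heading 135 -> 315
  LT 90: heading 315 -> 45
  REPEAT 2 [
    -- iteration 1/2 --
    FD 3.5: (3,-1) -> (5.475,1.475) [heading=45, draw]
    BK 9.6: (5.475,1.475) -> (-1.313,-5.313) [heading=45, draw]
    RT 180: heading 45 -> 225
    -- iteration 2/2 --
    FD 3.5: (-1.313,-5.313) -> (-3.788,-7.788) [heading=225, draw]
    BK 9.6: (-3.788,-7.788) -> (3,-1) [heading=225, draw]
    RT 180: heading 225 -> 45
  ]
  -- iteration 4/4 --
  RT 180: heading 45 -> 225
  LT 90: heading 225 -> 315
  REPEAT 2 [
    -- iteration 1/2 --
    FD 3.5: (3,-1) -> (5.475,-3.475) [heading=315, draw]
    BK 9.6: (5.475,-3.475) -> (-1.313,3.313) [heading=315, draw]
    RT 180: heading 315 -> 135
    -- iteration 2/2 --
    FD 3.5: (-1.313,3.313) -> (-3.788,5.788) [heading=135, draw]
    BK 9.6: (-3.788,5.788) -> (3,-1) [heading=135, draw]
    RT 180: heading 135 -> 315
  ]
]
FD 10.7: (3,-1) -> (10.566,-8.566) [heading=315, draw]
Final: pos=(10.566,-8.566), heading=315, 17 segment(s) drawn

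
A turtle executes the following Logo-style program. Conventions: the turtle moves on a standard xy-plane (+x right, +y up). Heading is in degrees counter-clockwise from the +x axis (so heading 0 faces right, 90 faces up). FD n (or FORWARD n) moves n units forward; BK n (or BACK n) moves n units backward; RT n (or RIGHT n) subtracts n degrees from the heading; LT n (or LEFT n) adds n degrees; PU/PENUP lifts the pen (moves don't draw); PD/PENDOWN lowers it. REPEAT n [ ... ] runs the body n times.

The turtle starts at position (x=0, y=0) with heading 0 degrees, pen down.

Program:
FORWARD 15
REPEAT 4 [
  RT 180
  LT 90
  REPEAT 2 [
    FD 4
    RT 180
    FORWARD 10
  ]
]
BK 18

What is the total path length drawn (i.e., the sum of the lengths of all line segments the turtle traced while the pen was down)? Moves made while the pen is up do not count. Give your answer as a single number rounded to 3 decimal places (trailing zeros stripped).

Executing turtle program step by step:
Start: pos=(0,0), heading=0, pen down
FD 15: (0,0) -> (15,0) [heading=0, draw]
REPEAT 4 [
  -- iteration 1/4 --
  RT 180: heading 0 -> 180
  LT 90: heading 180 -> 270
  REPEAT 2 [
    -- iteration 1/2 --
    FD 4: (15,0) -> (15,-4) [heading=270, draw]
    RT 180: heading 270 -> 90
    FD 10: (15,-4) -> (15,6) [heading=90, draw]
    -- iteration 2/2 --
    FD 4: (15,6) -> (15,10) [heading=90, draw]
    RT 180: heading 90 -> 270
    FD 10: (15,10) -> (15,0) [heading=270, draw]
  ]
  -- iteration 2/4 --
  RT 180: heading 270 -> 90
  LT 90: heading 90 -> 180
  REPEAT 2 [
    -- iteration 1/2 --
    FD 4: (15,0) -> (11,0) [heading=180, draw]
    RT 180: heading 180 -> 0
    FD 10: (11,0) -> (21,0) [heading=0, draw]
    -- iteration 2/2 --
    FD 4: (21,0) -> (25,0) [heading=0, draw]
    RT 180: heading 0 -> 180
    FD 10: (25,0) -> (15,0) [heading=180, draw]
  ]
  -- iteration 3/4 --
  RT 180: heading 180 -> 0
  LT 90: heading 0 -> 90
  REPEAT 2 [
    -- iteration 1/2 --
    FD 4: (15,0) -> (15,4) [heading=90, draw]
    RT 180: heading 90 -> 270
    FD 10: (15,4) -> (15,-6) [heading=270, draw]
    -- iteration 2/2 --
    FD 4: (15,-6) -> (15,-10) [heading=270, draw]
    RT 180: heading 270 -> 90
    FD 10: (15,-10) -> (15,0) [heading=90, draw]
  ]
  -- iteration 4/4 --
  RT 180: heading 90 -> 270
  LT 90: heading 270 -> 0
  REPEAT 2 [
    -- iteration 1/2 --
    FD 4: (15,0) -> (19,0) [heading=0, draw]
    RT 180: heading 0 -> 180
    FD 10: (19,0) -> (9,0) [heading=180, draw]
    -- iteration 2/2 --
    FD 4: (9,0) -> (5,0) [heading=180, draw]
    RT 180: heading 180 -> 0
    FD 10: (5,0) -> (15,0) [heading=0, draw]
  ]
]
BK 18: (15,0) -> (-3,0) [heading=0, draw]
Final: pos=(-3,0), heading=0, 18 segment(s) drawn

Segment lengths:
  seg 1: (0,0) -> (15,0), length = 15
  seg 2: (15,0) -> (15,-4), length = 4
  seg 3: (15,-4) -> (15,6), length = 10
  seg 4: (15,6) -> (15,10), length = 4
  seg 5: (15,10) -> (15,0), length = 10
  seg 6: (15,0) -> (11,0), length = 4
  seg 7: (11,0) -> (21,0), length = 10
  seg 8: (21,0) -> (25,0), length = 4
  seg 9: (25,0) -> (15,0), length = 10
  seg 10: (15,0) -> (15,4), length = 4
  seg 11: (15,4) -> (15,-6), length = 10
  seg 12: (15,-6) -> (15,-10), length = 4
  seg 13: (15,-10) -> (15,0), length = 10
  seg 14: (15,0) -> (19,0), length = 4
  seg 15: (19,0) -> (9,0), length = 10
  seg 16: (9,0) -> (5,0), length = 4
  seg 17: (5,0) -> (15,0), length = 10
  seg 18: (15,0) -> (-3,0), length = 18
Total = 145

Answer: 145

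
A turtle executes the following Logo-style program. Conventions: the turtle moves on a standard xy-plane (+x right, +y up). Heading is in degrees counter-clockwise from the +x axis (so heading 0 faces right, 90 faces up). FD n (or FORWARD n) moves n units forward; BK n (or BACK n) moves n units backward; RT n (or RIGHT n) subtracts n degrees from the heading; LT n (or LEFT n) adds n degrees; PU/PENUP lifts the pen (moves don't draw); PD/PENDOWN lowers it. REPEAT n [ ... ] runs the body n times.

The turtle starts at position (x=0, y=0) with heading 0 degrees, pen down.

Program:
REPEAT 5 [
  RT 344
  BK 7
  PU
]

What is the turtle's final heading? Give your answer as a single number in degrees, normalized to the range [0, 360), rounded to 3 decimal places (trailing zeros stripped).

Answer: 80

Derivation:
Executing turtle program step by step:
Start: pos=(0,0), heading=0, pen down
REPEAT 5 [
  -- iteration 1/5 --
  RT 344: heading 0 -> 16
  BK 7: (0,0) -> (-6.729,-1.929) [heading=16, draw]
  PU: pen up
  -- iteration 2/5 --
  RT 344: heading 16 -> 32
  BK 7: (-6.729,-1.929) -> (-12.665,-5.639) [heading=32, move]
  PU: pen up
  -- iteration 3/5 --
  RT 344: heading 32 -> 48
  BK 7: (-12.665,-5.639) -> (-17.349,-10.841) [heading=48, move]
  PU: pen up
  -- iteration 4/5 --
  RT 344: heading 48 -> 64
  BK 7: (-17.349,-10.841) -> (-20.418,-17.132) [heading=64, move]
  PU: pen up
  -- iteration 5/5 --
  RT 344: heading 64 -> 80
  BK 7: (-20.418,-17.132) -> (-21.633,-24.026) [heading=80, move]
  PU: pen up
]
Final: pos=(-21.633,-24.026), heading=80, 1 segment(s) drawn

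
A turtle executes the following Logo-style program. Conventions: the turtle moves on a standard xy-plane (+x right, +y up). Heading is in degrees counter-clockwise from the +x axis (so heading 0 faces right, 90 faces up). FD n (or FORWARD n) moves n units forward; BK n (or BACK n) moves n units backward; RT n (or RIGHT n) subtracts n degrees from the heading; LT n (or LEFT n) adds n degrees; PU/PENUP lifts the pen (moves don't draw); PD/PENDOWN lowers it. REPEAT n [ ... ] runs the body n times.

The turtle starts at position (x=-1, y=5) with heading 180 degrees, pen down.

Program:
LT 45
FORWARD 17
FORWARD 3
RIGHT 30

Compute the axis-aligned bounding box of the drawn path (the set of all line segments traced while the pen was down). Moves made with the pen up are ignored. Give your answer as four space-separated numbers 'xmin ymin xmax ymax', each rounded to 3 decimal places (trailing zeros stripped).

Answer: -15.142 -9.142 -1 5

Derivation:
Executing turtle program step by step:
Start: pos=(-1,5), heading=180, pen down
LT 45: heading 180 -> 225
FD 17: (-1,5) -> (-13.021,-7.021) [heading=225, draw]
FD 3: (-13.021,-7.021) -> (-15.142,-9.142) [heading=225, draw]
RT 30: heading 225 -> 195
Final: pos=(-15.142,-9.142), heading=195, 2 segment(s) drawn

Segment endpoints: x in {-15.142, -13.021, -1}, y in {-9.142, -7.021, 5}
xmin=-15.142, ymin=-9.142, xmax=-1, ymax=5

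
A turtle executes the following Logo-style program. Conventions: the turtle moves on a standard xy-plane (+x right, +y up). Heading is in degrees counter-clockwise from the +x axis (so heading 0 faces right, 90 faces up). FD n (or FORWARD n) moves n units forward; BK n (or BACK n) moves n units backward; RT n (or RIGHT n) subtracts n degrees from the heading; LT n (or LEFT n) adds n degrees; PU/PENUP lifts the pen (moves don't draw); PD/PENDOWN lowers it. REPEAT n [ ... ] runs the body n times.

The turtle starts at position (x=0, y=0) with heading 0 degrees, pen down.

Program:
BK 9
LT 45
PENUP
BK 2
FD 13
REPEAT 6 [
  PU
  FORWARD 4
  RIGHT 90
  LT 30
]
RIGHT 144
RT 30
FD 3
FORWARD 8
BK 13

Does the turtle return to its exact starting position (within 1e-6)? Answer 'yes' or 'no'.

Answer: no

Derivation:
Executing turtle program step by step:
Start: pos=(0,0), heading=0, pen down
BK 9: (0,0) -> (-9,0) [heading=0, draw]
LT 45: heading 0 -> 45
PU: pen up
BK 2: (-9,0) -> (-10.414,-1.414) [heading=45, move]
FD 13: (-10.414,-1.414) -> (-1.222,7.778) [heading=45, move]
REPEAT 6 [
  -- iteration 1/6 --
  PU: pen up
  FD 4: (-1.222,7.778) -> (1.607,10.607) [heading=45, move]
  RT 90: heading 45 -> 315
  LT 30: heading 315 -> 345
  -- iteration 2/6 --
  PU: pen up
  FD 4: (1.607,10.607) -> (5.47,9.571) [heading=345, move]
  RT 90: heading 345 -> 255
  LT 30: heading 255 -> 285
  -- iteration 3/6 --
  PU: pen up
  FD 4: (5.47,9.571) -> (6.506,5.708) [heading=285, move]
  RT 90: heading 285 -> 195
  LT 30: heading 195 -> 225
  -- iteration 4/6 --
  PU: pen up
  FD 4: (6.506,5.708) -> (3.677,2.879) [heading=225, move]
  RT 90: heading 225 -> 135
  LT 30: heading 135 -> 165
  -- iteration 5/6 --
  PU: pen up
  FD 4: (3.677,2.879) -> (-0.187,3.914) [heading=165, move]
  RT 90: heading 165 -> 75
  LT 30: heading 75 -> 105
  -- iteration 6/6 --
  PU: pen up
  FD 4: (-0.187,3.914) -> (-1.222,7.778) [heading=105, move]
  RT 90: heading 105 -> 15
  LT 30: heading 15 -> 45
]
RT 144: heading 45 -> 261
RT 30: heading 261 -> 231
FD 3: (-1.222,7.778) -> (-3.11,5.447) [heading=231, move]
FD 8: (-3.11,5.447) -> (-8.144,-0.77) [heading=231, move]
BK 13: (-8.144,-0.77) -> (0.037,9.332) [heading=231, move]
Final: pos=(0.037,9.332), heading=231, 1 segment(s) drawn

Start position: (0, 0)
Final position: (0.037, 9.332)
Distance = 9.333; >= 1e-6 -> NOT closed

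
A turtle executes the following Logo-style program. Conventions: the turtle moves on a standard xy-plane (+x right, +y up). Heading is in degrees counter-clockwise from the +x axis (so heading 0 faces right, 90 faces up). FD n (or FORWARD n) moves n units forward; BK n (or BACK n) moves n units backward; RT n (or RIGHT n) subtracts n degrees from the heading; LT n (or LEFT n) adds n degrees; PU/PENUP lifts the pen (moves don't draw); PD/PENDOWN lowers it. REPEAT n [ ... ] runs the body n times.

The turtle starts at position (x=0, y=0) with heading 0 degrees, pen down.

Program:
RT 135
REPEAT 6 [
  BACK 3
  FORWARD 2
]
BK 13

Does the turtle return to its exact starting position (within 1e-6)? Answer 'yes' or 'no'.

Answer: no

Derivation:
Executing turtle program step by step:
Start: pos=(0,0), heading=0, pen down
RT 135: heading 0 -> 225
REPEAT 6 [
  -- iteration 1/6 --
  BK 3: (0,0) -> (2.121,2.121) [heading=225, draw]
  FD 2: (2.121,2.121) -> (0.707,0.707) [heading=225, draw]
  -- iteration 2/6 --
  BK 3: (0.707,0.707) -> (2.828,2.828) [heading=225, draw]
  FD 2: (2.828,2.828) -> (1.414,1.414) [heading=225, draw]
  -- iteration 3/6 --
  BK 3: (1.414,1.414) -> (3.536,3.536) [heading=225, draw]
  FD 2: (3.536,3.536) -> (2.121,2.121) [heading=225, draw]
  -- iteration 4/6 --
  BK 3: (2.121,2.121) -> (4.243,4.243) [heading=225, draw]
  FD 2: (4.243,4.243) -> (2.828,2.828) [heading=225, draw]
  -- iteration 5/6 --
  BK 3: (2.828,2.828) -> (4.95,4.95) [heading=225, draw]
  FD 2: (4.95,4.95) -> (3.536,3.536) [heading=225, draw]
  -- iteration 6/6 --
  BK 3: (3.536,3.536) -> (5.657,5.657) [heading=225, draw]
  FD 2: (5.657,5.657) -> (4.243,4.243) [heading=225, draw]
]
BK 13: (4.243,4.243) -> (13.435,13.435) [heading=225, draw]
Final: pos=(13.435,13.435), heading=225, 13 segment(s) drawn

Start position: (0, 0)
Final position: (13.435, 13.435)
Distance = 19; >= 1e-6 -> NOT closed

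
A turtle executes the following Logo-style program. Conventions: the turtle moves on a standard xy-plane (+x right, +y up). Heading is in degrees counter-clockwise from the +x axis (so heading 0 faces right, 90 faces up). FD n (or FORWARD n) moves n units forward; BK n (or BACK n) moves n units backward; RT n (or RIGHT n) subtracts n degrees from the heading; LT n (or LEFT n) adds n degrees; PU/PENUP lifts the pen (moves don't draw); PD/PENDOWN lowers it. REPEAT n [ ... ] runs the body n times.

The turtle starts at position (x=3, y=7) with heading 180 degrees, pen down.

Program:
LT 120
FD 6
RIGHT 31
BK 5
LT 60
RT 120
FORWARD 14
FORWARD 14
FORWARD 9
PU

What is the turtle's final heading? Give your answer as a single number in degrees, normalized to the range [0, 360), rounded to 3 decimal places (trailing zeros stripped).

Answer: 209

Derivation:
Executing turtle program step by step:
Start: pos=(3,7), heading=180, pen down
LT 120: heading 180 -> 300
FD 6: (3,7) -> (6,1.804) [heading=300, draw]
RT 31: heading 300 -> 269
BK 5: (6,1.804) -> (6.087,6.803) [heading=269, draw]
LT 60: heading 269 -> 329
RT 120: heading 329 -> 209
FD 14: (6.087,6.803) -> (-6.157,0.016) [heading=209, draw]
FD 14: (-6.157,0.016) -> (-18.402,-6.772) [heading=209, draw]
FD 9: (-18.402,-6.772) -> (-26.274,-11.135) [heading=209, draw]
PU: pen up
Final: pos=(-26.274,-11.135), heading=209, 5 segment(s) drawn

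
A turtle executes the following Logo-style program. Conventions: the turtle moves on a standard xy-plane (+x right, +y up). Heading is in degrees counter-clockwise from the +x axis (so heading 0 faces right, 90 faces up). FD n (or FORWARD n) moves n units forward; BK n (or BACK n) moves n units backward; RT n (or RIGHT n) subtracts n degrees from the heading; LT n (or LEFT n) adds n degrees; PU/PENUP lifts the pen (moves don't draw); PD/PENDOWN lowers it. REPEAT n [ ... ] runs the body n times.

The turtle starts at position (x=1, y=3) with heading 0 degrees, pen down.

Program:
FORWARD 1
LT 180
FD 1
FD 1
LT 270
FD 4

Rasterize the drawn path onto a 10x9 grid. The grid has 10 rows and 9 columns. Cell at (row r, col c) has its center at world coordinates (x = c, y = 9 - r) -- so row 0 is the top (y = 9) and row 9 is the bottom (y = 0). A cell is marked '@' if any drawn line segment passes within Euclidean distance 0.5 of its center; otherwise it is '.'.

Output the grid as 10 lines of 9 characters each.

Answer: .........
.........
@........
@........
@........
@........
@@@......
.........
.........
.........

Derivation:
Segment 0: (1,3) -> (2,3)
Segment 1: (2,3) -> (1,3)
Segment 2: (1,3) -> (0,3)
Segment 3: (0,3) -> (0,7)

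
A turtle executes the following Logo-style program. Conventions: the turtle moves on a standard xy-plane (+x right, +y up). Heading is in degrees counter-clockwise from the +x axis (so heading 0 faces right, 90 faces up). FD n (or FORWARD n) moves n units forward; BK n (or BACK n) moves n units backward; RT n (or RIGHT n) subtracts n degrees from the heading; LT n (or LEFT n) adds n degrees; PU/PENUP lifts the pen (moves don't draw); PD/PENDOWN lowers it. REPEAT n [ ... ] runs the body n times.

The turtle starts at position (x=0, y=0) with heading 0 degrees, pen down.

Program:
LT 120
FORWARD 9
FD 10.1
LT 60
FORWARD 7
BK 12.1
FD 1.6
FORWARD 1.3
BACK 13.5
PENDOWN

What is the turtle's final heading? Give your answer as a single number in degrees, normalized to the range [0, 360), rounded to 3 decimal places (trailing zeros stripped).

Answer: 180

Derivation:
Executing turtle program step by step:
Start: pos=(0,0), heading=0, pen down
LT 120: heading 0 -> 120
FD 9: (0,0) -> (-4.5,7.794) [heading=120, draw]
FD 10.1: (-4.5,7.794) -> (-9.55,16.541) [heading=120, draw]
LT 60: heading 120 -> 180
FD 7: (-9.55,16.541) -> (-16.55,16.541) [heading=180, draw]
BK 12.1: (-16.55,16.541) -> (-4.45,16.541) [heading=180, draw]
FD 1.6: (-4.45,16.541) -> (-6.05,16.541) [heading=180, draw]
FD 1.3: (-6.05,16.541) -> (-7.35,16.541) [heading=180, draw]
BK 13.5: (-7.35,16.541) -> (6.15,16.541) [heading=180, draw]
PD: pen down
Final: pos=(6.15,16.541), heading=180, 7 segment(s) drawn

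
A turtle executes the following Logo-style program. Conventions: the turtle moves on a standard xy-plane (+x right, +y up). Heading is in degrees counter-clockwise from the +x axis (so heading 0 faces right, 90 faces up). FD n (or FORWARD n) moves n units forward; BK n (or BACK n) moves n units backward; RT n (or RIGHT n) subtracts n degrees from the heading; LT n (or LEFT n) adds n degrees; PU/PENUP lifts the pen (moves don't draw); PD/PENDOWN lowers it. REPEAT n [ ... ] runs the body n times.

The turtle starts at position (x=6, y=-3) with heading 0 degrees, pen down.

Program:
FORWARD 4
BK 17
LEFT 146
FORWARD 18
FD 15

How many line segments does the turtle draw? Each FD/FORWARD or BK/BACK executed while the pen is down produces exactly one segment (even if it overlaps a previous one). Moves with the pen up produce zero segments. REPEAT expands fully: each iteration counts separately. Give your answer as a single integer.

Answer: 4

Derivation:
Executing turtle program step by step:
Start: pos=(6,-3), heading=0, pen down
FD 4: (6,-3) -> (10,-3) [heading=0, draw]
BK 17: (10,-3) -> (-7,-3) [heading=0, draw]
LT 146: heading 0 -> 146
FD 18: (-7,-3) -> (-21.923,7.065) [heading=146, draw]
FD 15: (-21.923,7.065) -> (-34.358,15.453) [heading=146, draw]
Final: pos=(-34.358,15.453), heading=146, 4 segment(s) drawn
Segments drawn: 4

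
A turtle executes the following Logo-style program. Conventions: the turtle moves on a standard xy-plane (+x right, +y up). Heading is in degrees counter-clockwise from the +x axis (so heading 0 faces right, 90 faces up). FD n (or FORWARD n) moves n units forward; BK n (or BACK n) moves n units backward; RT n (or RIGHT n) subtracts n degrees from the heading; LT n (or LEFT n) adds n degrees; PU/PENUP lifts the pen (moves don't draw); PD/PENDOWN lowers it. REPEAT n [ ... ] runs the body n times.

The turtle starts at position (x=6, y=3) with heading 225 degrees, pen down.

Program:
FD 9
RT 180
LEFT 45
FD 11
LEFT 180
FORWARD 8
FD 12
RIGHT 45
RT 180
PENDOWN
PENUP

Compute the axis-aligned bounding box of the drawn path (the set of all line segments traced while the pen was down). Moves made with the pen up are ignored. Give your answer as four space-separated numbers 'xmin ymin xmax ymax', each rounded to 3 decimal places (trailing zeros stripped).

Answer: -0.364 -12.364 6 7.636

Derivation:
Executing turtle program step by step:
Start: pos=(6,3), heading=225, pen down
FD 9: (6,3) -> (-0.364,-3.364) [heading=225, draw]
RT 180: heading 225 -> 45
LT 45: heading 45 -> 90
FD 11: (-0.364,-3.364) -> (-0.364,7.636) [heading=90, draw]
LT 180: heading 90 -> 270
FD 8: (-0.364,7.636) -> (-0.364,-0.364) [heading=270, draw]
FD 12: (-0.364,-0.364) -> (-0.364,-12.364) [heading=270, draw]
RT 45: heading 270 -> 225
RT 180: heading 225 -> 45
PD: pen down
PU: pen up
Final: pos=(-0.364,-12.364), heading=45, 4 segment(s) drawn

Segment endpoints: x in {-0.364, -0.364, -0.364, -0.364, 6}, y in {-12.364, -3.364, -0.364, 3, 7.636}
xmin=-0.364, ymin=-12.364, xmax=6, ymax=7.636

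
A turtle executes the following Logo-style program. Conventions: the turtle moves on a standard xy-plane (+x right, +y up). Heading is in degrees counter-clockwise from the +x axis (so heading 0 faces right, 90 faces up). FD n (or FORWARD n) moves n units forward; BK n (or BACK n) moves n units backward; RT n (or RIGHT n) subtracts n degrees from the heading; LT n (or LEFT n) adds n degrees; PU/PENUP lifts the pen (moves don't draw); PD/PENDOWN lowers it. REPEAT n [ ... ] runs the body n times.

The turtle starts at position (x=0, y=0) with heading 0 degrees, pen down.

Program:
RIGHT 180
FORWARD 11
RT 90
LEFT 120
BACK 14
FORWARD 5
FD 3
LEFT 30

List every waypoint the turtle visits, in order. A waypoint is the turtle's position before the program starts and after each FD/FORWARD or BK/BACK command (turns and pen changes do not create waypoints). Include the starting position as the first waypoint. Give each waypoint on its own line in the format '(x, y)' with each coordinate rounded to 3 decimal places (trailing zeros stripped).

Answer: (0, 0)
(-11, 0)
(1.124, 7)
(-3.206, 4.5)
(-5.804, 3)

Derivation:
Executing turtle program step by step:
Start: pos=(0,0), heading=0, pen down
RT 180: heading 0 -> 180
FD 11: (0,0) -> (-11,0) [heading=180, draw]
RT 90: heading 180 -> 90
LT 120: heading 90 -> 210
BK 14: (-11,0) -> (1.124,7) [heading=210, draw]
FD 5: (1.124,7) -> (-3.206,4.5) [heading=210, draw]
FD 3: (-3.206,4.5) -> (-5.804,3) [heading=210, draw]
LT 30: heading 210 -> 240
Final: pos=(-5.804,3), heading=240, 4 segment(s) drawn
Waypoints (5 total):
(0, 0)
(-11, 0)
(1.124, 7)
(-3.206, 4.5)
(-5.804, 3)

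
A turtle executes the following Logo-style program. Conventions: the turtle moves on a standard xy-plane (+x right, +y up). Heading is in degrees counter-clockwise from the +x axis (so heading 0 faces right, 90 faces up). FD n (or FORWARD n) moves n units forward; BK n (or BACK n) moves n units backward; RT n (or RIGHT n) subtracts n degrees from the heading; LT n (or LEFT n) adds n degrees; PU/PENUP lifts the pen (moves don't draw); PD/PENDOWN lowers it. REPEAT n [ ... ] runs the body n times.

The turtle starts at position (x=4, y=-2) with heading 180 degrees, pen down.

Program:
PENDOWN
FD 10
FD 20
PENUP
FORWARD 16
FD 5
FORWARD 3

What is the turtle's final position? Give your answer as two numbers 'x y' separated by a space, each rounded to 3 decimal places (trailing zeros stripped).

Executing turtle program step by step:
Start: pos=(4,-2), heading=180, pen down
PD: pen down
FD 10: (4,-2) -> (-6,-2) [heading=180, draw]
FD 20: (-6,-2) -> (-26,-2) [heading=180, draw]
PU: pen up
FD 16: (-26,-2) -> (-42,-2) [heading=180, move]
FD 5: (-42,-2) -> (-47,-2) [heading=180, move]
FD 3: (-47,-2) -> (-50,-2) [heading=180, move]
Final: pos=(-50,-2), heading=180, 2 segment(s) drawn

Answer: -50 -2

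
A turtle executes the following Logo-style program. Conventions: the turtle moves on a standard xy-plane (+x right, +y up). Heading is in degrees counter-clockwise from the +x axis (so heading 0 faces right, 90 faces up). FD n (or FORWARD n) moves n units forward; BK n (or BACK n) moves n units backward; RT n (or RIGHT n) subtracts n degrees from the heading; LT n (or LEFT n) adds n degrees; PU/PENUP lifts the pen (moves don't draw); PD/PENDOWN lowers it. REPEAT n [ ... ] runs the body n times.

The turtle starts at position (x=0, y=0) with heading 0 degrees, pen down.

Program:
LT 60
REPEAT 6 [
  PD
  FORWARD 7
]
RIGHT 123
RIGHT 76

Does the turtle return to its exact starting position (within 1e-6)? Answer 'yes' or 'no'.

Answer: no

Derivation:
Executing turtle program step by step:
Start: pos=(0,0), heading=0, pen down
LT 60: heading 0 -> 60
REPEAT 6 [
  -- iteration 1/6 --
  PD: pen down
  FD 7: (0,0) -> (3.5,6.062) [heading=60, draw]
  -- iteration 2/6 --
  PD: pen down
  FD 7: (3.5,6.062) -> (7,12.124) [heading=60, draw]
  -- iteration 3/6 --
  PD: pen down
  FD 7: (7,12.124) -> (10.5,18.187) [heading=60, draw]
  -- iteration 4/6 --
  PD: pen down
  FD 7: (10.5,18.187) -> (14,24.249) [heading=60, draw]
  -- iteration 5/6 --
  PD: pen down
  FD 7: (14,24.249) -> (17.5,30.311) [heading=60, draw]
  -- iteration 6/6 --
  PD: pen down
  FD 7: (17.5,30.311) -> (21,36.373) [heading=60, draw]
]
RT 123: heading 60 -> 297
RT 76: heading 297 -> 221
Final: pos=(21,36.373), heading=221, 6 segment(s) drawn

Start position: (0, 0)
Final position: (21, 36.373)
Distance = 42; >= 1e-6 -> NOT closed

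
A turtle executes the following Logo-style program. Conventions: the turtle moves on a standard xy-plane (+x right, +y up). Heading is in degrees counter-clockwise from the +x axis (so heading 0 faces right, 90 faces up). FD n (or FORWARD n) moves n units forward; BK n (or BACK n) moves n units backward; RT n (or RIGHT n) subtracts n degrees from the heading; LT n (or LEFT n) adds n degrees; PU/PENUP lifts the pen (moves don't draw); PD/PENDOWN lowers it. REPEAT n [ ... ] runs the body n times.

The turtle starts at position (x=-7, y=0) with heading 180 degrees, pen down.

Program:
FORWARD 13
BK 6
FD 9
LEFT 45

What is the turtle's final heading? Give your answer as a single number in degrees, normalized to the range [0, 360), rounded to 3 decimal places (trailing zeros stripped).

Executing turtle program step by step:
Start: pos=(-7,0), heading=180, pen down
FD 13: (-7,0) -> (-20,0) [heading=180, draw]
BK 6: (-20,0) -> (-14,0) [heading=180, draw]
FD 9: (-14,0) -> (-23,0) [heading=180, draw]
LT 45: heading 180 -> 225
Final: pos=(-23,0), heading=225, 3 segment(s) drawn

Answer: 225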